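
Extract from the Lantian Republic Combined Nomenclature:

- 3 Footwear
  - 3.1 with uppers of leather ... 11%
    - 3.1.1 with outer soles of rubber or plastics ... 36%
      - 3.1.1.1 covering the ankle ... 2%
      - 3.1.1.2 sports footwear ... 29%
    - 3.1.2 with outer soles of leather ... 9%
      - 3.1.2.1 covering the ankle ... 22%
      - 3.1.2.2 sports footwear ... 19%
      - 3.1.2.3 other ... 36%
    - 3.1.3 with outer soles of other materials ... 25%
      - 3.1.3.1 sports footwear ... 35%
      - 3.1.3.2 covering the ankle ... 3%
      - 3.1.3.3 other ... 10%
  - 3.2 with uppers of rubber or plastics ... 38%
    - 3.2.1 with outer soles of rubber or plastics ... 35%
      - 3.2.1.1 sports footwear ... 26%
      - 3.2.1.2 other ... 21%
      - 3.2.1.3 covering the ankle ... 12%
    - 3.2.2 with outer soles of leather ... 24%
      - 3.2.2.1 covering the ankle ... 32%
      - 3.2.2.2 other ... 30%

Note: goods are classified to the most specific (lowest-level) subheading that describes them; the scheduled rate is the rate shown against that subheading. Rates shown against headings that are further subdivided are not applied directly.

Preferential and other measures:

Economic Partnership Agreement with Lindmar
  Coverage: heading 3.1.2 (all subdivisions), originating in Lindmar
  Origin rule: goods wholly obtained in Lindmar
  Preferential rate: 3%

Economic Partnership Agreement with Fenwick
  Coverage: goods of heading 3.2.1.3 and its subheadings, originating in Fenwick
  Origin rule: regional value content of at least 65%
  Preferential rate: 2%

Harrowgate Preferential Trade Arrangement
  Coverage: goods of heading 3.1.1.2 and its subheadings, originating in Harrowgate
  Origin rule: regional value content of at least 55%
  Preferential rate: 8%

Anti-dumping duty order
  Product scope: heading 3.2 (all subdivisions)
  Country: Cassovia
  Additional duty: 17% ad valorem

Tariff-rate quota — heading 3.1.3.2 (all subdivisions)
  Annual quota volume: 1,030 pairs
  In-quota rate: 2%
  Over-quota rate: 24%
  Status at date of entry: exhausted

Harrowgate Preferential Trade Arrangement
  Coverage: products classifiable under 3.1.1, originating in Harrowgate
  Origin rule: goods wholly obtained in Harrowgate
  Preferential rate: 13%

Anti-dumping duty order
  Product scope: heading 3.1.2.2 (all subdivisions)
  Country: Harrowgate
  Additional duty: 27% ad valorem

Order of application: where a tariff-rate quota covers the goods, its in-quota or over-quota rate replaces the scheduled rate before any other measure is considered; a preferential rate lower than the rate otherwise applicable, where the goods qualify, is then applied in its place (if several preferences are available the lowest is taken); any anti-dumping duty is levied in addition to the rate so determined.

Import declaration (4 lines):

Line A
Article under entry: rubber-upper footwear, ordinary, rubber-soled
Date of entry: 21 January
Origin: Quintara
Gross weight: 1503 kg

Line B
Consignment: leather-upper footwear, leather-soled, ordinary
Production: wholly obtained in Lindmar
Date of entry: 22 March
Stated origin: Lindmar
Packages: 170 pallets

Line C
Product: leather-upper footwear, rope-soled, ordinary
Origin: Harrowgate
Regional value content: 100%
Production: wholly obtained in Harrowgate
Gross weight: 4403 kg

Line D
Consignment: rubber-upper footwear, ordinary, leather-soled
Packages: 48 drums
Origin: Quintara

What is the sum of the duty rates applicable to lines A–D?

Line A: rubber-upper → 3.2; rubber-soled → 3.2.1; ordinary → 3.2.1.2. Scheduled 21%. No special measure applies. → 21%.
Line B: leather-upper → 3.1; leather-soled → 3.1.2; ordinary → 3.1.2.3. Scheduled 36%. Lindmar agreement on 3.1.2: wholly obtained → 3% available; preferential 3%. → 3%.
Line C: leather-upper → 3.1; rope-soled → 3.1.3; ordinary → 3.1.3.3. Scheduled 10%. Harrowgate agreement on 3.1.1.2: 3.1.3.3 not covered; Harrowgate agreement on 3.1.1: 3.1.3.3 not covered. → 10%.
Line D: rubber-upper → 3.2; leather-soled → 3.2.2; ordinary → 3.2.2.2. Scheduled 30%. No special measure applies. → 30%.
Sum: 21% + 3% + 10% + 30% = 64%.

64%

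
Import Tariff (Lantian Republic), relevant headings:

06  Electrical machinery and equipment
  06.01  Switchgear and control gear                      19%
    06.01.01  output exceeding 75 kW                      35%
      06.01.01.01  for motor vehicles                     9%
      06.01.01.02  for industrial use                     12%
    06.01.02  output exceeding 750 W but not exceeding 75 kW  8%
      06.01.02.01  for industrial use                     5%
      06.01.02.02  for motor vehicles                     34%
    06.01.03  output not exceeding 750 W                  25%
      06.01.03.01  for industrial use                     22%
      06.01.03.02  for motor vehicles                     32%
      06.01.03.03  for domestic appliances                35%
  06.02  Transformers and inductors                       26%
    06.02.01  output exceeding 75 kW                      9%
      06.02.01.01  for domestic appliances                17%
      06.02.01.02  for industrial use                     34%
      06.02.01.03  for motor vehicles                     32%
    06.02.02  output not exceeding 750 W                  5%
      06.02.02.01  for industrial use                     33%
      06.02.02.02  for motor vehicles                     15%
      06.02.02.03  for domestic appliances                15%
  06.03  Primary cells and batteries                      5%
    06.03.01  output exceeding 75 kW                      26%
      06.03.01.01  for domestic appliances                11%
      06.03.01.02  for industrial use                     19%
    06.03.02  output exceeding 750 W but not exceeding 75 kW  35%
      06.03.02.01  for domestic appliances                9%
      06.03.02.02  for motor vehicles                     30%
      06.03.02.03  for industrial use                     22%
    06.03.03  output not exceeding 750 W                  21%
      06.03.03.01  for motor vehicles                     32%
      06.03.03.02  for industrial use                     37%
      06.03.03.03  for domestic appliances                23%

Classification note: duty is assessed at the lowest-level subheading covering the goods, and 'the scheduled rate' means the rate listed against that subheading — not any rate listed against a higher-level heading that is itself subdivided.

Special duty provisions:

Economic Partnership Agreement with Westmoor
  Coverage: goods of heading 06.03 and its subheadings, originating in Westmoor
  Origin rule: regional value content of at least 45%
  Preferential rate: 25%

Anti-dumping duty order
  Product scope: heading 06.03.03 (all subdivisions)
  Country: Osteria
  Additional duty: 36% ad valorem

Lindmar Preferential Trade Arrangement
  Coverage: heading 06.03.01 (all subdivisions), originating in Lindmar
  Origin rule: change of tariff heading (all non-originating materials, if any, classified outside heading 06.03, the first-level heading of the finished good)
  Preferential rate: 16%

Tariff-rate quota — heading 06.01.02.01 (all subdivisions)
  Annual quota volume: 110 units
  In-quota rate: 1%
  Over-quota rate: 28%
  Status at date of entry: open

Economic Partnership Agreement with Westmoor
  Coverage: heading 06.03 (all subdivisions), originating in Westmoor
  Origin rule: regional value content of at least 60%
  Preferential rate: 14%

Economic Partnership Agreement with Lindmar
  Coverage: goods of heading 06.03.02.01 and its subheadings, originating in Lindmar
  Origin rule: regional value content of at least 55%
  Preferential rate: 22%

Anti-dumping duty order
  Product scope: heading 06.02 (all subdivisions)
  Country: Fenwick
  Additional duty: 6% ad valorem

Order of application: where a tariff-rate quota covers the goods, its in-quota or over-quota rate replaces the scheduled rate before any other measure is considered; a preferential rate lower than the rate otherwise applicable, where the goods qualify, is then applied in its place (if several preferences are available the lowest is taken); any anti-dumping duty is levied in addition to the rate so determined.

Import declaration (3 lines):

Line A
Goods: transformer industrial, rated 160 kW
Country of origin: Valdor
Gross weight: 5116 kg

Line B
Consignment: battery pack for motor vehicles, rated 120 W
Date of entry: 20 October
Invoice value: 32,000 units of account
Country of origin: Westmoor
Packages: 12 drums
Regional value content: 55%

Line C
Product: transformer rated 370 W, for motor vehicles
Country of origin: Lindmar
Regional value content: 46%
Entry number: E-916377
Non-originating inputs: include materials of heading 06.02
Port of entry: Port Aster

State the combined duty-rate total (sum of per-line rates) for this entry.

74%

Line A: transformer → 06.02; rated 160 kW → 06.02.01; industrial → 06.02.01.02. Scheduled 34%. No special measure applies. → 34%.
Line B: battery pack → 06.03; rated 120 W → 06.03.03; for motor vehicles → 06.03.03.01. Scheduled 32%. Westmoor agreement on 06.03: RVC ≥ 45% → 25% available; Westmoor agreement on 06.03: RVC < 60%; preferential 25%. → 25%.
Line C: transformer → 06.02; rated 370 W → 06.02.02; for motor vehicles → 06.02.02.02. Scheduled 15%. Lindmar agreement on 06.03.01: 06.02.02.02 not covered; Lindmar agreement on 06.03.02.01: 06.02.02.02 not covered. → 15%.
Sum: 34% + 25% + 15% = 74%.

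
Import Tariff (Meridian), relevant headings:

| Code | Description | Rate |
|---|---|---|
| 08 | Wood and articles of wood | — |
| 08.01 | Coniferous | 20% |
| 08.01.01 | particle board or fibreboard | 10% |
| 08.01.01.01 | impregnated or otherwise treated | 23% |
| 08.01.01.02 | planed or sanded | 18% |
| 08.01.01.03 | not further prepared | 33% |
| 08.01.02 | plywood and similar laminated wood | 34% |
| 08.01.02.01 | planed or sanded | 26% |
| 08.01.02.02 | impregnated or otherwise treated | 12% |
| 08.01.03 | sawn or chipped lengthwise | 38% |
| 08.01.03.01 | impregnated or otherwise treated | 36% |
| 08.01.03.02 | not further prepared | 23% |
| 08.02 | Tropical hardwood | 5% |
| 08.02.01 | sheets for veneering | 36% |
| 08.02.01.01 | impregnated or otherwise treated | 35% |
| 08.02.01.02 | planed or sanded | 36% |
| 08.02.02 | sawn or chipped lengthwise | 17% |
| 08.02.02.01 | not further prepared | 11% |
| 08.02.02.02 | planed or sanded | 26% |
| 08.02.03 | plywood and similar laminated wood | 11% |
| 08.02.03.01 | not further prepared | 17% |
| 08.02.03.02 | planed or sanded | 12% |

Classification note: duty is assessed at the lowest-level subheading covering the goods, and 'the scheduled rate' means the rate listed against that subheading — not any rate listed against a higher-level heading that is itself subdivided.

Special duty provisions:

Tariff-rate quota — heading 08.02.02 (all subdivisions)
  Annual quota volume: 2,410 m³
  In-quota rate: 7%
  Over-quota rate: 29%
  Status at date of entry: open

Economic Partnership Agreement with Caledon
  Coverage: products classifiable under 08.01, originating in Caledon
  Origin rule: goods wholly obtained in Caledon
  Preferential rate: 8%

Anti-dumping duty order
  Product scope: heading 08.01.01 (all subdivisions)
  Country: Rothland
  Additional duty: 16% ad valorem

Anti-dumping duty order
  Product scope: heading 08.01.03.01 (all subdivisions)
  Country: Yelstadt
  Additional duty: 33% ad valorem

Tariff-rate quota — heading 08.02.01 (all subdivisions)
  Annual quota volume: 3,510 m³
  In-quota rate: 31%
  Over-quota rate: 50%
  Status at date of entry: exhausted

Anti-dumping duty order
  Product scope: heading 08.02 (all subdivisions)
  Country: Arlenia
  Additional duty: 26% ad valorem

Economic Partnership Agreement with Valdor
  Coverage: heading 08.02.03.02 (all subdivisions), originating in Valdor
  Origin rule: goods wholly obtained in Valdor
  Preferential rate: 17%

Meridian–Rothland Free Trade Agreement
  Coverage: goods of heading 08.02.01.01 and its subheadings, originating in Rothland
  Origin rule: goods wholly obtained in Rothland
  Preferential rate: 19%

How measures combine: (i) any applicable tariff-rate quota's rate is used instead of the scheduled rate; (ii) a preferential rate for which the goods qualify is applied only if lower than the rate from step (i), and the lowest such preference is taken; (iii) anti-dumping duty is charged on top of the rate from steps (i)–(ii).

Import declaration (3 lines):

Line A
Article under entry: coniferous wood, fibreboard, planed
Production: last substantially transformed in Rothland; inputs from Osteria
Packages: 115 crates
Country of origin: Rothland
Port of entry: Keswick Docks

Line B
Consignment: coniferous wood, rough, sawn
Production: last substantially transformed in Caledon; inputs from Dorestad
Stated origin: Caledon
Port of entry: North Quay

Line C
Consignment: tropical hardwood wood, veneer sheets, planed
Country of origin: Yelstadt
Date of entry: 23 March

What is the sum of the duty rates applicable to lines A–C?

107%

Line A: coniferous → 08.01; fibreboard → 08.01.01; planed → 08.01.01.02. Scheduled 18%. Rothland agreement on 08.02.01.01: 08.01.01.02 not covered; anti-dumping (Rothland, 08.01.01): +16%; total 18% + 16% = 34%. → 34%.
Line B: coniferous → 08.01; sawn → 08.01.03; rough → 08.01.03.02. Scheduled 23%. Caledon agreement on 08.01: not wholly obtained. → 23%.
Line C: tropical hardwood → 08.02; veneer sheets → 08.02.01; planed → 08.02.01.02. Scheduled 36%. quota on 08.02.01 exhausted → over-quota 50%. → 50%.
Sum: 34% + 23% + 50% = 107%.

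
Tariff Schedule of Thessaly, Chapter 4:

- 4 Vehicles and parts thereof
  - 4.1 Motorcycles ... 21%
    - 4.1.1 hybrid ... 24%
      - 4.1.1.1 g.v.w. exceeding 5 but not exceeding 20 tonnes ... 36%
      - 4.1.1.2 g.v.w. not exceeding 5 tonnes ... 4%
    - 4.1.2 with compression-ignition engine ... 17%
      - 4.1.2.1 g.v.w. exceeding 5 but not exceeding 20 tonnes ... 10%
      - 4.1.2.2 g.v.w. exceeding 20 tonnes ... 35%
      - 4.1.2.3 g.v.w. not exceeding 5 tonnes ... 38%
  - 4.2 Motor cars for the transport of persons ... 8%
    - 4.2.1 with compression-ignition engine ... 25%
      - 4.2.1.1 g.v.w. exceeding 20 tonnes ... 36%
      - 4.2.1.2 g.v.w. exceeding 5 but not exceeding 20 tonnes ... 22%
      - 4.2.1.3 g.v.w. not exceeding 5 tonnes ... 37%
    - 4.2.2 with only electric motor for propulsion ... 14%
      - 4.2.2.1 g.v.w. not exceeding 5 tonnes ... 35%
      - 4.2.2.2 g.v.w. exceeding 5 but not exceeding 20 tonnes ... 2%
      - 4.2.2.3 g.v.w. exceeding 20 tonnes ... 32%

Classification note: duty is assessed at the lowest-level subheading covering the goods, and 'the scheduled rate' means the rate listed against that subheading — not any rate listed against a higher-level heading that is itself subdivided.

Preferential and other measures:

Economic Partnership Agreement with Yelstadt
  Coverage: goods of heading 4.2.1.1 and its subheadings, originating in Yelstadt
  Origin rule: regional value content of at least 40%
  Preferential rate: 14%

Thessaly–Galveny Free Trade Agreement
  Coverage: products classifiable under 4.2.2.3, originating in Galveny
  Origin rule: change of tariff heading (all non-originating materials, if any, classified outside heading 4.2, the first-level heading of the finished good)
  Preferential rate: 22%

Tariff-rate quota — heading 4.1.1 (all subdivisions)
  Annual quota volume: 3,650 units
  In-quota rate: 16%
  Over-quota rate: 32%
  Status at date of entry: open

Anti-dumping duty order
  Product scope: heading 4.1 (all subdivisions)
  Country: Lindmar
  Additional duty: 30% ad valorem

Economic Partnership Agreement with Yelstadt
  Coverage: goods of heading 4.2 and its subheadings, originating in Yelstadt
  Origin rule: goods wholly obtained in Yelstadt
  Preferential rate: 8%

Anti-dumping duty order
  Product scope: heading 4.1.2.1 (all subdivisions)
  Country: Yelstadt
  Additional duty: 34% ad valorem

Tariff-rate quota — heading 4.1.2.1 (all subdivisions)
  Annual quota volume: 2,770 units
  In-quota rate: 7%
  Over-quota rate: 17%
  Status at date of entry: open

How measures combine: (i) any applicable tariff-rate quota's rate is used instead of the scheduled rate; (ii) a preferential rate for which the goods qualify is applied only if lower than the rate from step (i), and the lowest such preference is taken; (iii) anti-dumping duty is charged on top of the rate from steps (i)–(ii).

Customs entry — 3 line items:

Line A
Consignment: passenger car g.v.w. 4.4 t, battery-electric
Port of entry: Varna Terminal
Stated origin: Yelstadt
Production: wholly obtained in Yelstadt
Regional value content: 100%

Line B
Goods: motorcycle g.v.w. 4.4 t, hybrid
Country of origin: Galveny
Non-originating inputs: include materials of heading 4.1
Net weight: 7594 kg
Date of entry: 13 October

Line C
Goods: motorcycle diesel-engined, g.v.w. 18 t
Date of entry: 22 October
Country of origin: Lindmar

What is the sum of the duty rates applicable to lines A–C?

61%

Line A: passenger car → 4.2; battery-electric → 4.2.2; g.v.w. 4.4 t → 4.2.2.1. Scheduled 35%. Yelstadt agreement on 4.2.1.1: 4.2.2.1 not covered; Yelstadt agreement on 4.2: wholly obtained → 8% available; preferential 8%. → 8%.
Line B: motorcycle → 4.1; hybrid → 4.1.1; g.v.w. 4.4 t → 4.1.1.2. Scheduled 4%. quota on 4.1.1 open → in-quota 16%; Galveny agreement on 4.2.2.3: 4.1.1.2 not covered. → 16%.
Line C: motorcycle → 4.1; diesel-engined → 4.1.2; g.v.w. 18 t → 4.1.2.1. Scheduled 10%. quota on 4.1.2.1 open → in-quota 7%; anti-dumping (Lindmar, 4.1): +30%; total 7% + 30% = 37%. → 37%.
Sum: 8% + 16% + 37% = 61%.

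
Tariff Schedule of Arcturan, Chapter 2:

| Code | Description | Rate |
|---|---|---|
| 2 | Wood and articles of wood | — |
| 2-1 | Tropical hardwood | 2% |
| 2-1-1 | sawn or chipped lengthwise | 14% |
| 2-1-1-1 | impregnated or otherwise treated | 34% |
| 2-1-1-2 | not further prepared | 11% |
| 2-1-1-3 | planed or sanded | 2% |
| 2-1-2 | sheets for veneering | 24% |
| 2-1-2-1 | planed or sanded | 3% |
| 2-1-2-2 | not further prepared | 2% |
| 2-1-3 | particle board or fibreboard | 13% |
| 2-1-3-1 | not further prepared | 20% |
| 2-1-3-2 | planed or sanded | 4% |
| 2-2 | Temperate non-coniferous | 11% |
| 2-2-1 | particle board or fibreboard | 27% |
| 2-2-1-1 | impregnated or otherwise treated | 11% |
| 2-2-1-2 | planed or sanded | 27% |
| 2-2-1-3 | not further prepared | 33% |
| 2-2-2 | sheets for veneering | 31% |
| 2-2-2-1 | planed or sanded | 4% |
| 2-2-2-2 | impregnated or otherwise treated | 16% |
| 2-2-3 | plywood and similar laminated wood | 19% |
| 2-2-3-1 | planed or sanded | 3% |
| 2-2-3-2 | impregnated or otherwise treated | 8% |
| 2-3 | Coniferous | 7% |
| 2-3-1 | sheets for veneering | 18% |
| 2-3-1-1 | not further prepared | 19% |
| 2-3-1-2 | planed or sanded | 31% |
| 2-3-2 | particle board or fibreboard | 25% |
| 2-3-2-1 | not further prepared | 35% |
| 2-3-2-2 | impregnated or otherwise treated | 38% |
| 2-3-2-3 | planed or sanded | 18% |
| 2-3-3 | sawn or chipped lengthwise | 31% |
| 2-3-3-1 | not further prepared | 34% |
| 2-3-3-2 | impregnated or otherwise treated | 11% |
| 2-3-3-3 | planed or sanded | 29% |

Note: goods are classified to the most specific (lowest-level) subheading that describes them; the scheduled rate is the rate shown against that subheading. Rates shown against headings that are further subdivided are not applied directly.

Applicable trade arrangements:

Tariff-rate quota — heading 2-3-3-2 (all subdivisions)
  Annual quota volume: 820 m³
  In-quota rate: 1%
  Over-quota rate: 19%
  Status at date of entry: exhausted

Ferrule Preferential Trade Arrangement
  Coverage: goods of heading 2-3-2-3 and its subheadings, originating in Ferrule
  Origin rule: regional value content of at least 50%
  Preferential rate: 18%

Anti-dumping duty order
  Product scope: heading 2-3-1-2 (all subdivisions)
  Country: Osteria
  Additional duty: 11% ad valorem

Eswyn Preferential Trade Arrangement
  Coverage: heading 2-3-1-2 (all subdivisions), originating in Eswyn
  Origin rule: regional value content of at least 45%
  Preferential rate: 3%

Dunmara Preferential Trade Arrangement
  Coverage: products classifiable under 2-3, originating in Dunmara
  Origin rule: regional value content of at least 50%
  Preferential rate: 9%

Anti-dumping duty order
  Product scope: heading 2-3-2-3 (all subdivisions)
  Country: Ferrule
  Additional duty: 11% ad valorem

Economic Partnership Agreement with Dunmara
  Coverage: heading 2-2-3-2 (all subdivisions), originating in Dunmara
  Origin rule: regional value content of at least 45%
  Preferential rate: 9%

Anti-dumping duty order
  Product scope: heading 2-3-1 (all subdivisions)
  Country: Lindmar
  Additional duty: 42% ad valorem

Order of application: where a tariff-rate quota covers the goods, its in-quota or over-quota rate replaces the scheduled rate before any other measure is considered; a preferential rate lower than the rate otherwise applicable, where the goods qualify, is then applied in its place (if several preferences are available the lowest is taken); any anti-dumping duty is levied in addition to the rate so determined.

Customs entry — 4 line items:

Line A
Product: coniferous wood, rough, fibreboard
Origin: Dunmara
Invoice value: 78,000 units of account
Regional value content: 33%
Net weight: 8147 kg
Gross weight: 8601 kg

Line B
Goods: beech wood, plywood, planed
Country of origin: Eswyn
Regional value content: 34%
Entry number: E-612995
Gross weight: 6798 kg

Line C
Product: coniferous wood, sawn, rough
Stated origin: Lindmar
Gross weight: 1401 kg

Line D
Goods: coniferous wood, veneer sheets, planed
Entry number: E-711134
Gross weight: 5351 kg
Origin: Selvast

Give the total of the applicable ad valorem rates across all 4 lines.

103%

Line A: coniferous → 2-3; fibreboard → 2-3-2; rough → 2-3-2-1. Scheduled 35%. Dunmara agreement on 2-3: RVC < 50%; Dunmara agreement on 2-2-3-2: 2-3-2-1 not covered. → 35%.
Line B: beech → 2-2; plywood → 2-2-3; planed → 2-2-3-1. Scheduled 3%. Eswyn agreement on 2-3-1-2: 2-2-3-1 not covered. → 3%.
Line C: coniferous → 2-3; sawn → 2-3-3; rough → 2-3-3-1. Scheduled 34%. No special measure applies. → 34%.
Line D: coniferous → 2-3; veneer sheets → 2-3-1; planed → 2-3-1-2. Scheduled 31%. No special measure applies. → 31%.
Sum: 35% + 3% + 34% + 31% = 103%.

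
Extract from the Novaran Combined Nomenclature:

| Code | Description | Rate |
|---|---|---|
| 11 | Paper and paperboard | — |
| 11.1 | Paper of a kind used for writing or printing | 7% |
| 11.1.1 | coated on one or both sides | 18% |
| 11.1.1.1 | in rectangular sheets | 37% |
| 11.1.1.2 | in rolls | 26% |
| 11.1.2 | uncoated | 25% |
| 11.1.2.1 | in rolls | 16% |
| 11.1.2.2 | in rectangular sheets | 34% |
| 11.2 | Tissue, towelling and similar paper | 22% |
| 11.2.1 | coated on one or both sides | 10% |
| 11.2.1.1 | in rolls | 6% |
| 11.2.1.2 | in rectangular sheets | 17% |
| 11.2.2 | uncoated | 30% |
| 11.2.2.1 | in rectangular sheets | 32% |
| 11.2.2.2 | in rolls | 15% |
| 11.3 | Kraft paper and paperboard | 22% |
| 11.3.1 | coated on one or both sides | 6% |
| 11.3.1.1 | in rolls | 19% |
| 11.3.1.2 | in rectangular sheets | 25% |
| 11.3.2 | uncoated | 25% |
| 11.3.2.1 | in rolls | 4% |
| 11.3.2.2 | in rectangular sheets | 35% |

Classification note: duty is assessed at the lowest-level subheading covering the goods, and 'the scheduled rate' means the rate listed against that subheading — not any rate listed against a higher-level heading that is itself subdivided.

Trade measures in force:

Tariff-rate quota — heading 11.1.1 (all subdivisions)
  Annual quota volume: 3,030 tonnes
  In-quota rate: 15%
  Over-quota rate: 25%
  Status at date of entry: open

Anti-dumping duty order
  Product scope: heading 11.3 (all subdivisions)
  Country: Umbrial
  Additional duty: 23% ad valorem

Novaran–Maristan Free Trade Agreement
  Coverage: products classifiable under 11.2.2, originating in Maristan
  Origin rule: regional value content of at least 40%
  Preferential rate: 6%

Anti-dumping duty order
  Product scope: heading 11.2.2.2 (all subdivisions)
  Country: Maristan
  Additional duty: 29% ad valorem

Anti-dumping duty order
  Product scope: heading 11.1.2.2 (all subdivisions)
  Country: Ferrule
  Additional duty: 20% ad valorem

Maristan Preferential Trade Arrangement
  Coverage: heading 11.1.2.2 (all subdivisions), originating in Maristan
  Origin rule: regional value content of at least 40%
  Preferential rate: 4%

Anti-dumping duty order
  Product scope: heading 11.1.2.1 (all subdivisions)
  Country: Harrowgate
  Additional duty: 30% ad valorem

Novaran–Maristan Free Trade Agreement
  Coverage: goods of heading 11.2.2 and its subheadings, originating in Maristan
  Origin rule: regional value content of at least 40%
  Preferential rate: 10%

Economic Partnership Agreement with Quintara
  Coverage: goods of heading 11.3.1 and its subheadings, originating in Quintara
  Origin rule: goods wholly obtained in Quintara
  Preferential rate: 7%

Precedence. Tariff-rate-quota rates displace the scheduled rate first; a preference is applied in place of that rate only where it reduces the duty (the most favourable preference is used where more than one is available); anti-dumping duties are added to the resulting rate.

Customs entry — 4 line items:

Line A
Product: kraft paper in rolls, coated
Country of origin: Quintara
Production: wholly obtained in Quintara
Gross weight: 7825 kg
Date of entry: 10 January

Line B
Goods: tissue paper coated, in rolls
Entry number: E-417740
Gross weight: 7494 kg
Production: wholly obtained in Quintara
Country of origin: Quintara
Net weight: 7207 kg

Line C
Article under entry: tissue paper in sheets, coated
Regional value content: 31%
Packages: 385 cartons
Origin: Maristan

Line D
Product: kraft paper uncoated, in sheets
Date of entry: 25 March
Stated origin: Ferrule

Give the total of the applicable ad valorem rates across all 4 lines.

65%

Line A: kraft paper → 11.3; coated → 11.3.1; in rolls → 11.3.1.1. Scheduled 19%. Quintara agreement on 11.3.1: wholly obtained → 7% available; preferential 7%. → 7%.
Line B: tissue paper → 11.2; coated → 11.2.1; in rolls → 11.2.1.1. Scheduled 6%. Quintara agreement on 11.3.1: 11.2.1.1 not covered. → 6%.
Line C: tissue paper → 11.2; coated → 11.2.1; in sheets → 11.2.1.2. Scheduled 17%. Maristan agreement on 11.2.2: 11.2.1.2 not covered; Maristan agreement on 11.1.2.2: 11.2.1.2 not covered; Maristan agreement on 11.2.2: 11.2.1.2 not covered. → 17%.
Line D: kraft paper → 11.3; uncoated → 11.3.2; in sheets → 11.3.2.2. Scheduled 35%. No special measure applies. → 35%.
Sum: 7% + 6% + 17% + 35% = 65%.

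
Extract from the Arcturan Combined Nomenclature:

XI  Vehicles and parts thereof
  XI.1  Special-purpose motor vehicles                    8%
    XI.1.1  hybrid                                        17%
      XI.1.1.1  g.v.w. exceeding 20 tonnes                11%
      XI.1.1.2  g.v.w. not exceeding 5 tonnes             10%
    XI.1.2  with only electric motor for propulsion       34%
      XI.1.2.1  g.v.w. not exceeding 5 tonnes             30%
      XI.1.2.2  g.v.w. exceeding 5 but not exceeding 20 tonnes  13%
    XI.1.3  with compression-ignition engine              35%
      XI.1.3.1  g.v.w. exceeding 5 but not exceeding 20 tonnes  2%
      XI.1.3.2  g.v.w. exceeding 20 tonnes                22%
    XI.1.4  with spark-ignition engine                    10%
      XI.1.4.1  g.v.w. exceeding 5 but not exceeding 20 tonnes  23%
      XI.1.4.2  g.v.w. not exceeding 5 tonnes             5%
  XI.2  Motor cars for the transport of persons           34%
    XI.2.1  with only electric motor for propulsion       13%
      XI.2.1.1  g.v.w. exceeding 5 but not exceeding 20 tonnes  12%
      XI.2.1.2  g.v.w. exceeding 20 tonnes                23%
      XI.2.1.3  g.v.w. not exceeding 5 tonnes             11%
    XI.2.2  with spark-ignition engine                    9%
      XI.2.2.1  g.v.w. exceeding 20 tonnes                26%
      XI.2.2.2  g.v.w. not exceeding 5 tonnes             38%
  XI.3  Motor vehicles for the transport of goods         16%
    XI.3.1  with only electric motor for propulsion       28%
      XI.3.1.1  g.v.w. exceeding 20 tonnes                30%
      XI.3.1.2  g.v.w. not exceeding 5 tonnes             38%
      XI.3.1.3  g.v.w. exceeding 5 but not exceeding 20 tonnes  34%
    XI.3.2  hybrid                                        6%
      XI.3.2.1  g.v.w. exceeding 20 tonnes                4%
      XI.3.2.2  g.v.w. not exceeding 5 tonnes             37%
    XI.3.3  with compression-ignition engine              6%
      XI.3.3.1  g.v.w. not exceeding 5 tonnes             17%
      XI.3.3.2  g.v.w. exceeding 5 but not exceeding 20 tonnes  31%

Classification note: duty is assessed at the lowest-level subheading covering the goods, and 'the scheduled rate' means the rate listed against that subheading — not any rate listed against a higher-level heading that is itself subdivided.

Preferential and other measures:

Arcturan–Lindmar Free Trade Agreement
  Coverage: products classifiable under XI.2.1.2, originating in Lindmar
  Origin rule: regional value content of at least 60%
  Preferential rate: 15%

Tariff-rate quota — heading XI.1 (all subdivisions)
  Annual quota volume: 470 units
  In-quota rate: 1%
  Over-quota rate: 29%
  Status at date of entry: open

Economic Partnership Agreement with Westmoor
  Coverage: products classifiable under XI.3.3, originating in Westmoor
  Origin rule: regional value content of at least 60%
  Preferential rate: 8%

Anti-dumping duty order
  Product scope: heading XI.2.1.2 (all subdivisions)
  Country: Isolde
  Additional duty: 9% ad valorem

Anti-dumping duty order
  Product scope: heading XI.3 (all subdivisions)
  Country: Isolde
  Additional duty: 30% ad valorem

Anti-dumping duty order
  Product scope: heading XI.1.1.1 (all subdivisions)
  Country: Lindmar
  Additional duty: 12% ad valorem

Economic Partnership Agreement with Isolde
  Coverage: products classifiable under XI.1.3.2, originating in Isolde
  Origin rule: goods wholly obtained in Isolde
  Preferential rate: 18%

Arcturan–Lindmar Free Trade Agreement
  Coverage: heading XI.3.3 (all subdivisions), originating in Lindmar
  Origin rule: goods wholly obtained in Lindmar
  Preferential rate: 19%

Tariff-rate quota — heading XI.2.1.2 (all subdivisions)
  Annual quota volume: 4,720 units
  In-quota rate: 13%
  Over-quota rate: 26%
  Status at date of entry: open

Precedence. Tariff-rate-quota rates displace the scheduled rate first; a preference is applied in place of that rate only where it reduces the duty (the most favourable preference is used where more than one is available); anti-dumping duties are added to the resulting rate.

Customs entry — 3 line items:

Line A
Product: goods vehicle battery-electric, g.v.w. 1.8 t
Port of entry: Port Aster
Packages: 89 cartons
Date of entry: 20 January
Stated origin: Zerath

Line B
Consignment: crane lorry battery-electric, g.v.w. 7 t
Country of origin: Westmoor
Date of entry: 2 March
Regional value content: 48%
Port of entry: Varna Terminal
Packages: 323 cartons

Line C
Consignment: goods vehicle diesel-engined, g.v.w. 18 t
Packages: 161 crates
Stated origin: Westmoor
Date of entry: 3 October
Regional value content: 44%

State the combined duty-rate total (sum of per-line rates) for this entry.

Line A: goods vehicle → XI.3; battery-electric → XI.3.1; g.v.w. 1.8 t → XI.3.1.2. Scheduled 38%. No special measure applies. → 38%.
Line B: crane lorry → XI.1; battery-electric → XI.1.2; g.v.w. 7 t → XI.1.2.2. Scheduled 13%. quota on XI.1 open → in-quota 1%; Westmoor agreement on XI.3.3: XI.1.2.2 not covered. → 1%.
Line C: goods vehicle → XI.3; diesel-engined → XI.3.3; g.v.w. 18 t → XI.3.3.2. Scheduled 31%. Westmoor agreement on XI.3.3: RVC < 60%. → 31%.
Sum: 38% + 1% + 31% = 70%.

70%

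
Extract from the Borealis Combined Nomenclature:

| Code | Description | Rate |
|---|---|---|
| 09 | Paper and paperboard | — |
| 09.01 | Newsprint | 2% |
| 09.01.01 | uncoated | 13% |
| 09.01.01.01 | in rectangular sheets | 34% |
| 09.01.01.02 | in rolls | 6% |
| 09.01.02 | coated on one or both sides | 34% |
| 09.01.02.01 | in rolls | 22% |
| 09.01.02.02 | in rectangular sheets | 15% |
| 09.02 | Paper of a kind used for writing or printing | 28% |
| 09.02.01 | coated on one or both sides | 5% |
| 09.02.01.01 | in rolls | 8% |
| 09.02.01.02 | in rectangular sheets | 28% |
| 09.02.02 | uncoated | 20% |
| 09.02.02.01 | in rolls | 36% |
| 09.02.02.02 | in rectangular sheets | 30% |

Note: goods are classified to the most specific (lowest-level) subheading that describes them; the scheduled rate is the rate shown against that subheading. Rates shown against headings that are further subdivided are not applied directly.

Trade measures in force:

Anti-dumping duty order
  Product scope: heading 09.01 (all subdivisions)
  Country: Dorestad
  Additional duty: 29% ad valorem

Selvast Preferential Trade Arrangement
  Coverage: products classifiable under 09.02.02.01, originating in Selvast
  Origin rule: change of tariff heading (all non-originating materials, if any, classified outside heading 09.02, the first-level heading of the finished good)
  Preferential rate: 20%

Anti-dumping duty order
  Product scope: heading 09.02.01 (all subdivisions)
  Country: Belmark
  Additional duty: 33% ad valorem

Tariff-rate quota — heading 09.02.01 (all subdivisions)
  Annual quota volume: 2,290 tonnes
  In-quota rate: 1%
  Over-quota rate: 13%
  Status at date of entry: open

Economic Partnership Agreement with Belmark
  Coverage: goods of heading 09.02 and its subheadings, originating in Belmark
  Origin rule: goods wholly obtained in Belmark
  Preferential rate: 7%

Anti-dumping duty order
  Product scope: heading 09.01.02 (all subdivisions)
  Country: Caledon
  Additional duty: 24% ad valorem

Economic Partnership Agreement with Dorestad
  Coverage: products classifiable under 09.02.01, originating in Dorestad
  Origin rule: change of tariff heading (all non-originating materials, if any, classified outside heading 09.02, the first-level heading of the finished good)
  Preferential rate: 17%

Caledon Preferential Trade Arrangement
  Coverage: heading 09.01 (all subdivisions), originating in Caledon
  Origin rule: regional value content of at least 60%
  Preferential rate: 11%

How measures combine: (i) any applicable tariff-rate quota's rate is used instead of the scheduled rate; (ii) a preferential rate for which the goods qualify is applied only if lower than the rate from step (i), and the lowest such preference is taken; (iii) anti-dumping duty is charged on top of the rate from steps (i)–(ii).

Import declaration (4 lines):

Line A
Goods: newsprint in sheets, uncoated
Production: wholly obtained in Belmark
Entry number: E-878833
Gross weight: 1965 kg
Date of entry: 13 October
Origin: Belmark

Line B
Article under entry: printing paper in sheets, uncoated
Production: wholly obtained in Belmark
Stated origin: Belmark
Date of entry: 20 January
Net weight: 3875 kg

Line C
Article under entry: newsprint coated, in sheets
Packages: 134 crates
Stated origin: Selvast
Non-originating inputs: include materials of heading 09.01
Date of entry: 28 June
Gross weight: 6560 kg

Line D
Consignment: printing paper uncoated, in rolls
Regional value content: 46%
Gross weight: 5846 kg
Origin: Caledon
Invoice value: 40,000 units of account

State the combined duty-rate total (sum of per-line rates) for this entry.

92%

Line A: newsprint → 09.01; uncoated → 09.01.01; in sheets → 09.01.01.01. Scheduled 34%. Belmark agreement on 09.02: 09.01.01.01 not covered. → 34%.
Line B: printing paper → 09.02; uncoated → 09.02.02; in sheets → 09.02.02.02. Scheduled 30%. Belmark agreement on 09.02: wholly obtained → 7% available; preferential 7%. → 7%.
Line C: newsprint → 09.01; coated → 09.01.02; in sheets → 09.01.02.02. Scheduled 15%. Selvast agreement on 09.02.02.01: 09.01.02.02 not covered. → 15%.
Line D: printing paper → 09.02; uncoated → 09.02.02; in rolls → 09.02.02.01. Scheduled 36%. Caledon agreement on 09.01: 09.02.02.01 not covered. → 36%.
Sum: 34% + 7% + 15% + 36% = 92%.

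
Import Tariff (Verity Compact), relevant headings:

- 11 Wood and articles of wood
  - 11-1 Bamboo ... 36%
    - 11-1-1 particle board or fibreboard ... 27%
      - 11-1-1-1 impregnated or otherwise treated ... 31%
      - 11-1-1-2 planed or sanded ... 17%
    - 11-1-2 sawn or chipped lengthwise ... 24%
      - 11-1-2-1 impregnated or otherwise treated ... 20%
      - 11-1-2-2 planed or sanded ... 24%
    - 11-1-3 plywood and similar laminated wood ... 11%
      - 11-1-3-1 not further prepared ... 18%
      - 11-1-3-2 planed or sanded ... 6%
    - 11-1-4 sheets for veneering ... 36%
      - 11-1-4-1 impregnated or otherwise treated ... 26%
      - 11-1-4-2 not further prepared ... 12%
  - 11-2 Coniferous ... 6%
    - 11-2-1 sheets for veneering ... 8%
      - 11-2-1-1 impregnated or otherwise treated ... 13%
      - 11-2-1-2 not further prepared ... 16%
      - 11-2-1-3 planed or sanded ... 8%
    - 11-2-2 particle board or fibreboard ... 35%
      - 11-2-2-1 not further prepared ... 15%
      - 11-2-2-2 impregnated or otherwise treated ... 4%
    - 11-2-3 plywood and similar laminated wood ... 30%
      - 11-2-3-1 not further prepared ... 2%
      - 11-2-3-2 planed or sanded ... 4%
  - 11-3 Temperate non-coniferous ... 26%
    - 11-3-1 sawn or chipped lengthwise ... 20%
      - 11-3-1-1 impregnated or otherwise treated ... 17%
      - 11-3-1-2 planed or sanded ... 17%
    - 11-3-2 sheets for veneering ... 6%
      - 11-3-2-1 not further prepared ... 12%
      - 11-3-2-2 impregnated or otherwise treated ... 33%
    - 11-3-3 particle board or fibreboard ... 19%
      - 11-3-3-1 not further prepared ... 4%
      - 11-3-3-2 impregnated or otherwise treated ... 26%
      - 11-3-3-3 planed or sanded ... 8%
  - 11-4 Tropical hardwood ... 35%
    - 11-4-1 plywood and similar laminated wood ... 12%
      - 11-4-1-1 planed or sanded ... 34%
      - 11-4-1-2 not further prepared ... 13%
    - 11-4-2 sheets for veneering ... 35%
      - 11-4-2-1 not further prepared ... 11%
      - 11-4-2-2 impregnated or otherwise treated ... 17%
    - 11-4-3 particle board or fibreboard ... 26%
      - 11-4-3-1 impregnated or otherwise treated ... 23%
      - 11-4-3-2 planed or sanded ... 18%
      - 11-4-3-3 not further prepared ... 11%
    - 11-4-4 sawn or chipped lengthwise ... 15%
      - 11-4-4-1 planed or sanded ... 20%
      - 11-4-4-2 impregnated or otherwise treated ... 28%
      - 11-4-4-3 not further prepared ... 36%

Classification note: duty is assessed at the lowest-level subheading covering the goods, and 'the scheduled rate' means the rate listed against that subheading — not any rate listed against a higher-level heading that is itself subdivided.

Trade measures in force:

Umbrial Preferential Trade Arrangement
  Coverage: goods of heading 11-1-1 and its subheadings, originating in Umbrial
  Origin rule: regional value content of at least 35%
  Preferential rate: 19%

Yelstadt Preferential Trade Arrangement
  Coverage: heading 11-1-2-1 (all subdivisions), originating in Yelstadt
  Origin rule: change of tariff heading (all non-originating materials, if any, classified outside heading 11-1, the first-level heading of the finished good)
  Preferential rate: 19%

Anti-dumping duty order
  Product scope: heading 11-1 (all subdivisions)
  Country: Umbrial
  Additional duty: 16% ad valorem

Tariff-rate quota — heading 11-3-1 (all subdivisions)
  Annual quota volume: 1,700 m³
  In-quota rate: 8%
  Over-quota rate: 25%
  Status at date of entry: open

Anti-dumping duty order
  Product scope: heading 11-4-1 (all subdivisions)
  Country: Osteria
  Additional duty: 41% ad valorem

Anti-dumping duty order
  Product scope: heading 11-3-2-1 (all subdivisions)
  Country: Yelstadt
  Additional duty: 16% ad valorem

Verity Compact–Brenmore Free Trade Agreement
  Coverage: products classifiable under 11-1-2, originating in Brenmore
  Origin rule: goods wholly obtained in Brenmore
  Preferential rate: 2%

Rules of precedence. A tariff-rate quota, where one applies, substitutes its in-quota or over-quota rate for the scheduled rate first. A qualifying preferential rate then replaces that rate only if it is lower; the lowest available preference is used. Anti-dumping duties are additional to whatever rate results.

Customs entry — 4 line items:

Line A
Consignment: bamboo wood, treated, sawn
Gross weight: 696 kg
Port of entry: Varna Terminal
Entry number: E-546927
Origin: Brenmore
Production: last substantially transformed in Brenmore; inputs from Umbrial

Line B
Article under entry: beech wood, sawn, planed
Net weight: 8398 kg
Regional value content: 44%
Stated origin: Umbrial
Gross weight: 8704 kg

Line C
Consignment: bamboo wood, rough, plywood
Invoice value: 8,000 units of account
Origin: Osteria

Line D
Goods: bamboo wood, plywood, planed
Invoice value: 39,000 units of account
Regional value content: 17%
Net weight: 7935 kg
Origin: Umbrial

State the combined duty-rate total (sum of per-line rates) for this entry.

Line A: bamboo → 11-1; sawn → 11-1-2; treated → 11-1-2-1. Scheduled 20%. Brenmore agreement on 11-1-2: not wholly obtained. → 20%.
Line B: beech → 11-3; sawn → 11-3-1; planed → 11-3-1-2. Scheduled 17%. quota on 11-3-1 open → in-quota 8%; Umbrial agreement on 11-1-1: 11-3-1-2 not covered. → 8%.
Line C: bamboo → 11-1; plywood → 11-1-3; rough → 11-1-3-1. Scheduled 18%. No special measure applies. → 18%.
Line D: bamboo → 11-1; plywood → 11-1-3; planed → 11-1-3-2. Scheduled 6%. Umbrial agreement on 11-1-1: 11-1-3-2 not covered; anti-dumping (Umbrial, 11-1): +16%; total 6% + 16% = 22%. → 22%.
Sum: 20% + 8% + 18% + 22% = 68%.

68%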